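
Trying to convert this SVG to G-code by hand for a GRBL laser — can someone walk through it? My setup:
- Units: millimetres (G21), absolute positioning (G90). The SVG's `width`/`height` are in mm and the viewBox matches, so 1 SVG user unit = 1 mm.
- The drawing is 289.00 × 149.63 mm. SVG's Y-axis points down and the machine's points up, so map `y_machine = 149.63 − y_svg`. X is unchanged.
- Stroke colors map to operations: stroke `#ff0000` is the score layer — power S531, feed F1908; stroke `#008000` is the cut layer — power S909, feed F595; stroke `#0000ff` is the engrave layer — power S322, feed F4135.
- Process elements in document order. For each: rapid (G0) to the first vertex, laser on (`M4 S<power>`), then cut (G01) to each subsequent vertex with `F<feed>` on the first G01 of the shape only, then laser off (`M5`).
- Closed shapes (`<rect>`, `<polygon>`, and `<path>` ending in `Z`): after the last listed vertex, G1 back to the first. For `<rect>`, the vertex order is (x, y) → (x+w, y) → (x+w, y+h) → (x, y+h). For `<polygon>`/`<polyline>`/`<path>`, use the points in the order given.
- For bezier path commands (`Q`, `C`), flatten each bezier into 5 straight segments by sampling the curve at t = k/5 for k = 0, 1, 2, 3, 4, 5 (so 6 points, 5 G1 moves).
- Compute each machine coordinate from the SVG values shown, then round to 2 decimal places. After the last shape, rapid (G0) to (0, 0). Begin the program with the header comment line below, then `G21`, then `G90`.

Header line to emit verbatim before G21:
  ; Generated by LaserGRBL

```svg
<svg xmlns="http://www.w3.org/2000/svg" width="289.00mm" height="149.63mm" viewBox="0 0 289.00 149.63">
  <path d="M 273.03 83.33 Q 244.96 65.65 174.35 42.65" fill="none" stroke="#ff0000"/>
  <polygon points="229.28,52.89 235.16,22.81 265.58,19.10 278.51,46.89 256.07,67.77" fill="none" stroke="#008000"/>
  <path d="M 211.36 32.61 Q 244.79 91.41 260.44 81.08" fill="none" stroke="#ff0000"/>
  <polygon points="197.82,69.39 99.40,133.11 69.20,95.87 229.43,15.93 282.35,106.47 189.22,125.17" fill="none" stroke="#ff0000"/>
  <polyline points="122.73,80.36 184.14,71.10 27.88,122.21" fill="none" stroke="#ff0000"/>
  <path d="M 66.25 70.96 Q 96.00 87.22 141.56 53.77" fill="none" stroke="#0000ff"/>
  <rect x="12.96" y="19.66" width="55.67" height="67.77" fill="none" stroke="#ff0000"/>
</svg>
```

1 u = 1 mm; y_m = 149.63 − y.

[1] `<path>` quadratic bezier, #ff0000→score S531 F1908: (273.03,66.30) → (260.10,73.58) → (243.77,81.30) → (224.03,89.43) → (200.89,97.99) → (174.35,106.98)

[2] `<polygon>` regular polygon, #008000→cut S909 F595: (229.28,96.74) → (235.16,126.82) → (265.58,130.53) → (278.51,102.74) → (256.07,81.86) → (229.28,96.74) (closed)

[3] `<path>` quadratic bezier, #ff0000→score S531 F1908: (211.36,117.02) → (224.02,96.27) → (235.26,81.04) → (245.08,71.35) → (253.47,67.18) → (260.44,68.55)

[4] `<polygon>` closed polygon, #ff0000→score S531 F1908: (197.82,80.24) → (99.40,16.52) → (69.20,53.76) → (229.43,133.70) → (282.35,43.16) → (189.22,24.46) → (197.82,80.24) (closed)

[5] `<polyline>` open polyline, #ff0000→score S531 F1908: (122.73,69.27) → (184.14,78.53) → (27.88,27.42)

[6] `<path>` quadratic bezier, #0000ff→engrave S322 F4135: (66.25,78.67) → (78.78,74.15) → (92.58,73.62) → (107.64,77.05) → (123.97,84.47) → (141.56,95.86)

[7] `<rect>` rectangle, #ff0000→score S531 F1908: (12.96,129.97) → (68.63,129.97) → (68.63,62.20) → (12.96,62.20) → (12.96,129.97) (closed)

; Generated by LaserGRBL
G21
G90
G0 X273.03 Y66.30
M4 S531
G01 X260.10 Y73.58 F1908
G01 X243.77 Y81.30
G01 X224.03 Y89.43
G01 X200.89 Y97.99
G01 X174.35 Y106.98
M5
G0 X229.28 Y96.74
M4 S909
G01 X235.16 Y126.82 F595
G01 X265.58 Y130.53
G01 X278.51 Y102.74
G01 X256.07 Y81.86
G01 X229.28 Y96.74
M5
G0 X211.36 Y117.02
M4 S531
G01 X224.02 Y96.27 F1908
G01 X235.26 Y81.04
G01 X245.08 Y71.35
G01 X253.47 Y67.18
G01 X260.44 Y68.55
M5
G0 X197.82 Y80.24
M4 S531
G01 X99.40 Y16.52 F1908
G01 X69.20 Y53.76
G01 X229.43 Y133.70
G01 X282.35 Y43.16
G01 X189.22 Y24.46
G01 X197.82 Y80.24
M5
G0 X122.73 Y69.27
M4 S531
G01 X184.14 Y78.53 F1908
G01 X27.88 Y27.42
M5
G0 X66.25 Y78.67
M4 S322
G01 X78.78 Y74.15 F4135
G01 X92.58 Y73.62
G01 X107.64 Y77.05
G01 X123.97 Y84.47
G01 X141.56 Y95.86
M5
G0 X12.96 Y129.97
M4 S531
G01 X68.63 Y129.97 F1908
G01 X68.63 Y62.20
G01 X12.96 Y62.20
G01 X12.96 Y129.97
M5
G0 X0.00 Y0.00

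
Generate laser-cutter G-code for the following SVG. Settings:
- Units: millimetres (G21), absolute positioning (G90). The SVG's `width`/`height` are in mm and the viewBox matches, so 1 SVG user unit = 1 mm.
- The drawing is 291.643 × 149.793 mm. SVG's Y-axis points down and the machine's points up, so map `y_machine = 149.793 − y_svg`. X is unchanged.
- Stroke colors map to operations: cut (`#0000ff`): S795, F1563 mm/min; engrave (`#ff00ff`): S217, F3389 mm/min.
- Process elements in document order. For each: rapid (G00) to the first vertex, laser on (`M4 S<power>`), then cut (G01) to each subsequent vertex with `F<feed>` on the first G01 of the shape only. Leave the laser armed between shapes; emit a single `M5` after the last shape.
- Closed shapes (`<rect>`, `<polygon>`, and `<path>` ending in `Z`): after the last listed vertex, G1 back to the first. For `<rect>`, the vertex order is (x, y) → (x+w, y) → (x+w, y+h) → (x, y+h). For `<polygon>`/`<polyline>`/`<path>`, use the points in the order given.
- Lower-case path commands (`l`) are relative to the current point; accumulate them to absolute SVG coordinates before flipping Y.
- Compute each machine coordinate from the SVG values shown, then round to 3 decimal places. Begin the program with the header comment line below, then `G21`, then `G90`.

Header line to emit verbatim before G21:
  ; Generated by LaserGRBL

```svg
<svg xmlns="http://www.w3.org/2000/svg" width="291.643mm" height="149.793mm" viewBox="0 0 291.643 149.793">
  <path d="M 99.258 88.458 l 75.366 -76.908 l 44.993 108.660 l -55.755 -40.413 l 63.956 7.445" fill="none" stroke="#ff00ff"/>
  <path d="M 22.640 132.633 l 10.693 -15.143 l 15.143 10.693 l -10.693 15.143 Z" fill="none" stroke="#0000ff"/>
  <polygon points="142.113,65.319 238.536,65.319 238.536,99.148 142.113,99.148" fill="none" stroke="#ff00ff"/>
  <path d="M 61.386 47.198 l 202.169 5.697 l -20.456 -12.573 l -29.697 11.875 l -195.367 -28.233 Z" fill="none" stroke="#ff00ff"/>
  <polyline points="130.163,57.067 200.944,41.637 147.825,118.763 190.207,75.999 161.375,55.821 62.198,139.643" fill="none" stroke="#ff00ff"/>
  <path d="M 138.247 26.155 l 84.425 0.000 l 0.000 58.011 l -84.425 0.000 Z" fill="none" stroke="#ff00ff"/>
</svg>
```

viewBox `0 0 291.643 149.793` with mm width/height → 1 unit = 1 mm. Flip: y_m = 149.793 − y_svg.

**Shape 1** — `<path>` open polyline, stroke `#ff00ff` → engrave (S217, F3389). Machine vertices: (99.258,61.335) → (174.624,138.243) → (219.617,29.583) → (163.862,69.996) → (227.818,62.551). Open path.

**Shape 2** — `<path>` regular polygon, stroke `#0000ff` → cut (S795, F1563). Machine vertices: (22.640,17.160) → (33.333,32.303) → (48.476,21.610) → (37.783,6.467) → (22.640,17.160). Closed: final G1 returns to the first vertex.

**Shape 3** — `<polygon>` rectangle, stroke `#ff00ff` → engrave (S217, F3389). Machine vertices: (142.113,84.474) → (238.536,84.474) → (238.536,50.645) → (142.113,50.645) → (142.113,84.474). Closed: final G1 returns to the first vertex.

**Shape 4** — `<path>` closed polygon, stroke `#ff00ff` → engrave (S217, F3389). Machine vertices: (61.386,102.595) → (263.555,96.898) → (243.099,109.471) → (213.402,97.596) → (18.035,125.829) → (61.386,102.595). Closed: final G1 returns to the first vertex.

**Shape 5** — `<polyline>` open polyline, stroke `#ff00ff` → engrave (S217, F3389). Machine vertices: (130.163,92.726) → (200.944,108.156) → (147.825,31.030) → (190.207,73.794) → (161.375,93.972) → (62.198,10.150). Open path.

**Shape 6** — `<path>` rectangle, stroke `#ff00ff` → engrave (S217, F3389). Machine vertices: (138.247,123.638) → (222.672,123.638) → (222.672,65.627) → (138.247,65.627) → (138.247,123.638). Closed: final G1 returns to the first vertex.

; Generated by LaserGRBL
G21
G90
G00 X99.258 Y61.335
M4 S217
G01 X174.624 Y138.243 F3389
G01 X219.617 Y29.583
G01 X163.862 Y69.996
G01 X227.818 Y62.551
G00 X22.640 Y17.160
M4 S795
G01 X33.333 Y32.303 F1563
G01 X48.476 Y21.610
G01 X37.783 Y6.467
G01 X22.640 Y17.160
G00 X142.113 Y84.474
M4 S217
G01 X238.536 Y84.474 F3389
G01 X238.536 Y50.645
G01 X142.113 Y50.645
G01 X142.113 Y84.474
G00 X61.386 Y102.595
M4 S217
G01 X263.555 Y96.898 F3389
G01 X243.099 Y109.471
G01 X213.402 Y97.596
G01 X18.035 Y125.829
G01 X61.386 Y102.595
G00 X130.163 Y92.726
M4 S217
G01 X200.944 Y108.156 F3389
G01 X147.825 Y31.030
G01 X190.207 Y73.794
G01 X161.375 Y93.972
G01 X62.198 Y10.150
G00 X138.247 Y123.638
M4 S217
G01 X222.672 Y123.638 F3389
G01 X222.672 Y65.627
G01 X138.247 Y65.627
G01 X138.247 Y123.638
M5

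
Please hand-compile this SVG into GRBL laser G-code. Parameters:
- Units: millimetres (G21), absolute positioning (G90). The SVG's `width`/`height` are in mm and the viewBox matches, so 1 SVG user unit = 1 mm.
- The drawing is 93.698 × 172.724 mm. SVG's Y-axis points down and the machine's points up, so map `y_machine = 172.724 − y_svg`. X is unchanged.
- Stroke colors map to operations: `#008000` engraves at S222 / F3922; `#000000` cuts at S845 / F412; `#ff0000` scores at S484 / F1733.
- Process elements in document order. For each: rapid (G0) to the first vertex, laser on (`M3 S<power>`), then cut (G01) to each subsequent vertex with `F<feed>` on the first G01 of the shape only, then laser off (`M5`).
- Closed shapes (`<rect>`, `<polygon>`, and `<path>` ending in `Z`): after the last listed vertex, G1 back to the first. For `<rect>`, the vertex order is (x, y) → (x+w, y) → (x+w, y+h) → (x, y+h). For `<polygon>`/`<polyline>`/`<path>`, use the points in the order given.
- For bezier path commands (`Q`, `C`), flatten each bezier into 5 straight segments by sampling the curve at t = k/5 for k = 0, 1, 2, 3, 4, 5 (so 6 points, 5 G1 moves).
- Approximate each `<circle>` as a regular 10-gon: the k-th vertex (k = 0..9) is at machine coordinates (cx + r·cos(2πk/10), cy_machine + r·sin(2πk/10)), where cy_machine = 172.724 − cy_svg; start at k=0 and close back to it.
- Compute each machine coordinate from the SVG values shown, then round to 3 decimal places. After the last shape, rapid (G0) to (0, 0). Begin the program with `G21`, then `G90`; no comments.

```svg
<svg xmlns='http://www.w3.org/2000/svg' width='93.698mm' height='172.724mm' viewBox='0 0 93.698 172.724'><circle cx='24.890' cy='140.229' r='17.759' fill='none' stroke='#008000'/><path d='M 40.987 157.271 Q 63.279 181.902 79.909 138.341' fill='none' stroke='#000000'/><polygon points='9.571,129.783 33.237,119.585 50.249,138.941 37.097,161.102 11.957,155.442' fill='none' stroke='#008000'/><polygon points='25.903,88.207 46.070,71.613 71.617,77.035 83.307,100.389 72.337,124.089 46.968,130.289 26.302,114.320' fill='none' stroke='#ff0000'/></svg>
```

G21
G90
G0 X42.649 Y32.495
M3 S222
G01 X39.257 Y42.933 F3922
G01 X30.378 Y49.385
G01 X19.402 Y49.385
G01 X10.523 Y42.933
G01 X7.131 Y32.495
G01 X10.523 Y22.057
G01 X19.402 Y15.605
G01 X30.378 Y15.605
G01 X39.257 Y22.057
G01 X42.649 Y32.495
M5
G0 X40.987 Y15.453
M3 S845
G01 X49.677 Y8.328 F412
G01 X57.915 Y6.659
G01 X65.699 Y10.445
G01 X73.031 Y19.686
G01 X79.909 Y34.383
M5
G0 X9.571 Y42.941
M3 S222
G01 X33.237 Y53.139 F3922
G01 X50.249 Y33.783
G01 X37.097 Y11.622
G01 X11.957 Y17.282
G01 X9.571 Y42.941
M5
G0 X25.903 Y84.517
M3 S484
G01 X46.070 Y101.111 F1733
G01 X71.617 Y95.689
G01 X83.307 Y72.335
G01 X72.337 Y48.635
G01 X46.968 Y42.435
G01 X26.302 Y58.404
G01 X25.903 Y84.517
M5
G0 X0.000 Y0.000

1 u = 1 mm; y_m = 172.724 − y.

[1] `<circle>` circle, #008000→engrave S222 F3922: (42.649,32.495) → (39.257,42.933) → (30.378,49.385) → (19.402,49.385) → (10.523,42.933) → (7.131,32.495) → (10.523,22.057) → (19.402,15.605) → (30.378,15.605) → (39.257,22.057) → (42.649,32.495) (closed)

[2] `<path>` quadratic bezier, #000000→cut S845 F412: (40.987,15.453) → (49.677,8.328) → (57.915,6.659) → (65.699,10.445) → (73.031,19.686) → (79.909,34.383)

[3] `<polygon>` regular polygon, #008000→engrave S222 F3922: (9.571,42.941) → (33.237,53.139) → (50.249,33.783) → (37.097,11.622) → (11.957,17.282) → (9.571,42.941) (closed)

[4] `<polygon>` regular polygon, #ff0000→score S484 F1733: (25.903,84.517) → (46.070,101.111) → (71.617,95.689) → (83.307,72.335) → (72.337,48.635) → (46.968,42.435) → (26.302,58.404) → (25.903,84.517) (closed)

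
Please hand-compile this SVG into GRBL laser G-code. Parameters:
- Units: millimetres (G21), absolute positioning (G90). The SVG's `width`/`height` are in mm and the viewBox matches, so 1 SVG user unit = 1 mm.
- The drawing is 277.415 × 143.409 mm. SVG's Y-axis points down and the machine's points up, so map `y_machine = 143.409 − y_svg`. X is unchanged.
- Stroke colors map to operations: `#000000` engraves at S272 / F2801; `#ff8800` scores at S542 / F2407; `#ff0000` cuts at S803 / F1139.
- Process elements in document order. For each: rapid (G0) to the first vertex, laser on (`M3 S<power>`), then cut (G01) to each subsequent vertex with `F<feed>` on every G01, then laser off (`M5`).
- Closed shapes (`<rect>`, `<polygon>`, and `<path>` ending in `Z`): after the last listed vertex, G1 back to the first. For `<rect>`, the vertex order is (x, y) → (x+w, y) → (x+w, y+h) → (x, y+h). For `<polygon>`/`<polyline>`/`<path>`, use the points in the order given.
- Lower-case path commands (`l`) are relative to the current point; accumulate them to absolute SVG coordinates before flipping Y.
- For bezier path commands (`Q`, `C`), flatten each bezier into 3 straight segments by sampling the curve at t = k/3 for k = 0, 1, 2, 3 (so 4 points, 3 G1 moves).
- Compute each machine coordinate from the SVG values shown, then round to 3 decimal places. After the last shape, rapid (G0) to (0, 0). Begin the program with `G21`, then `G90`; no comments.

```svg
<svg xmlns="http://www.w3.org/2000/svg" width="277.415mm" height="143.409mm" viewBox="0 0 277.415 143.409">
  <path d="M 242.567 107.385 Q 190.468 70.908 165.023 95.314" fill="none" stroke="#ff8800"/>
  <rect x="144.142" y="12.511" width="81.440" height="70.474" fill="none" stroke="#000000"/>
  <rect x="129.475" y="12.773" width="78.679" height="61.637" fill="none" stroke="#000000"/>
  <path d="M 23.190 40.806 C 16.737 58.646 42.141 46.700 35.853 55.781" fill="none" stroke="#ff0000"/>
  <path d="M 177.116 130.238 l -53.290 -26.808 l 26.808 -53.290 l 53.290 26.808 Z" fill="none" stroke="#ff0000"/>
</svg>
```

G21
G90
G0 X242.567 Y36.024
M3 S542
G01 X210.796 Y53.577 F2407
G01 X184.948 Y57.601 F2407
G01 X165.023 Y48.095 F2407
M5
G0 X144.142 Y130.898
M3 S272
G01 X225.582 Y130.898 F2801
G01 X225.582 Y60.424 F2801
G01 X144.142 Y60.424 F2801
G01 X144.142 Y130.898 F2801
M5
G0 X129.475 Y130.636
M3 S272
G01 X208.154 Y130.636 F2801
G01 X208.154 Y68.999 F2801
G01 X129.475 Y68.999 F2801
G01 X129.475 Y130.636 F2801
M5
G0 X23.190 Y102.603
M3 S803
G01 X25.002 Y92.810 F1139
G01 X33.931 Y91.582 F1139
G01 X35.853 Y87.628 F1139
M5
G0 X177.116 Y13.171
M3 S803
G01 X123.826 Y39.979 F1139
G01 X150.634 Y93.269 F1139
G01 X203.924 Y66.461 F1139
G01 X177.116 Y13.171 F1139
M5
G0 X0.000 Y0.000

Since the viewBox matches the mm dimensions, user units are millimetres directly. The only transform is the Y-flip y_m = 143.409 − y_svg.

Shape 1 is a quadratic bezier drawn with `<path>`. Its stroke #ff8800 means score at S542, F2407. After flipping Y the toolpath is (242.567,36.024) → (210.796,53.577) → (184.948,57.601) → (165.023,48.095).

Shape 2 is a rectangle drawn with `<rect>`. Its stroke #000000 means engrave at S272, F2801. After flipping Y the toolpath is (144.142,130.898) → (225.582,130.898) → (225.582,60.424) → (144.142,60.424) → (144.142,130.898), returning to the start.

Shape 3 is a rectangle drawn with `<rect>`. Its stroke #000000 means engrave at S272, F2801. After flipping Y the toolpath is (129.475,130.636) → (208.154,130.636) → (208.154,68.999) → (129.475,68.999) → (129.475,130.636), returning to the start.

Shape 4 is a cubic bezier drawn with `<path>`. Its stroke #ff0000 means cut at S803, F1139. After flipping Y the toolpath is (23.190,102.603) → (25.002,92.810) → (33.931,91.582) → (35.853,87.628).

Shape 5 is a regular polygon drawn with `<path>`. Its stroke #ff0000 means cut at S803, F1139. After flipping Y the toolpath is (177.116,13.171) → (123.826,39.979) → (150.634,93.269) → (203.924,66.461) → (177.116,13.171), returning to the start.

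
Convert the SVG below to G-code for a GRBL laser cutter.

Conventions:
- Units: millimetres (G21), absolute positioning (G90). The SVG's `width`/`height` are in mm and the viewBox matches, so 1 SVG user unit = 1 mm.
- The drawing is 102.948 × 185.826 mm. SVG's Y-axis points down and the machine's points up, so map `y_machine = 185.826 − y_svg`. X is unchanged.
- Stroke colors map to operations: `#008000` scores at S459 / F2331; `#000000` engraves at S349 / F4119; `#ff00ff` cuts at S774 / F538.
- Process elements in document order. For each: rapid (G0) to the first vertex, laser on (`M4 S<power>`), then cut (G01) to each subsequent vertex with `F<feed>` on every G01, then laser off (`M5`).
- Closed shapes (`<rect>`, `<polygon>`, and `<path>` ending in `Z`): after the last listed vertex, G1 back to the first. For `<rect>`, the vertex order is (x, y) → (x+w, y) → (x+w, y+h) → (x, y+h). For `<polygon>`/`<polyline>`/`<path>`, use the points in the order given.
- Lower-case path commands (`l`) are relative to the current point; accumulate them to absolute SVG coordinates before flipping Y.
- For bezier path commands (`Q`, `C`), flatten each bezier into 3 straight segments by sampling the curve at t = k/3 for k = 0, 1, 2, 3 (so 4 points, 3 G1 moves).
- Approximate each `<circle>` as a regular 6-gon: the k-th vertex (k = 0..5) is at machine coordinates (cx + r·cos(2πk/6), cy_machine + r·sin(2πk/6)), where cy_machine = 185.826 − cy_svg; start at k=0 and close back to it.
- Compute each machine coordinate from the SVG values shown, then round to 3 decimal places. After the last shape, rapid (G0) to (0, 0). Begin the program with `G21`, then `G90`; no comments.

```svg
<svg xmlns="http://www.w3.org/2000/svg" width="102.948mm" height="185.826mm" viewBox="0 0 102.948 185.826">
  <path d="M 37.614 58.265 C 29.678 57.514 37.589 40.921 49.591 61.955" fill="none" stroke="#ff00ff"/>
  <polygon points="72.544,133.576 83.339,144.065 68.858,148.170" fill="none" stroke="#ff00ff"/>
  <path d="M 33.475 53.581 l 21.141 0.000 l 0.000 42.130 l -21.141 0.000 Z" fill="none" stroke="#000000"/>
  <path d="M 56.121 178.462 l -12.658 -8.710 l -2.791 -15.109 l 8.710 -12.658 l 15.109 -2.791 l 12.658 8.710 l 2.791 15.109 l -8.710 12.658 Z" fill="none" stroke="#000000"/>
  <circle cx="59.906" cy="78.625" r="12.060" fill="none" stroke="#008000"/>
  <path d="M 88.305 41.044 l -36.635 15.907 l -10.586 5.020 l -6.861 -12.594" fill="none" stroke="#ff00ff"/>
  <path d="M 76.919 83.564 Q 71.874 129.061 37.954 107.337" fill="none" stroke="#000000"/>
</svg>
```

G21
G90
G0 X37.614 Y127.561
M4 S774
G01 X34.525 Y131.612 F538
G01 X39.388 Y134.343 F538
G01 X49.591 Y123.871 F538
M5
G0 X72.544 Y52.250
M4 S774
G01 X83.339 Y41.761 F538
G01 X68.858 Y37.656 F538
G01 X72.544 Y52.250 F538
M5
G0 X33.475 Y132.245
M4 S349
G01 X54.616 Y132.245 F4119
G01 X54.616 Y90.115 F4119
G01 X33.475 Y90.115 F4119
G01 X33.475 Y132.245 F4119
M5
G0 X56.121 Y7.364
M4 S349
G01 X43.463 Y16.074 F4119
G01 X40.672 Y31.183 F4119
G01 X49.382 Y43.841 F4119
G01 X64.491 Y46.632 F4119
G01 X77.149 Y37.922 F4119
G01 X79.940 Y22.813 F4119
G01 X71.230 Y10.155 F4119
G01 X56.121 Y7.364 F4119
M5
G0 X71.966 Y107.201
M4 S459
G01 X65.936 Y117.645 F2331
G01 X53.876 Y117.645 F2331
G01 X47.846 Y107.201 F2331
G01 X53.876 Y96.757 F2331
G01 X65.936 Y96.757 F2331
G01 X71.966 Y107.201 F2331
M5
G0 X88.305 Y144.782
M4 S774
G01 X51.670 Y128.875 F538
G01 X41.084 Y123.855 F538
G01 X34.223 Y136.449 F538
M5
G0 X76.919 Y102.262
M4 S349
G01 X70.347 Y79.400 F4119
G01 X57.359 Y71.475 F4119
G01 X37.954 Y78.489 F4119
M5
G0 X0.000 Y0.000

1 u = 1 mm; y_m = 185.826 − y.

[1] `<path>` cubic bezier, #ff00ff→cut S774 F538: (37.614,127.561) → (34.525,131.612) → (39.388,134.343) → (49.591,123.871)

[2] `<polygon>` regular polygon, #ff00ff→cut S774 F538: (72.544,52.250) → (83.339,41.761) → (68.858,37.656) → (72.544,52.250) (closed)

[3] `<path>` rectangle, #000000→engrave S349 F4119: (33.475,132.245) → (54.616,132.245) → (54.616,90.115) → (33.475,90.115) → (33.475,132.245) (closed)

[4] `<path>` regular polygon, #000000→engrave S349 F4119: (56.121,7.364) → (43.463,16.074) → (40.672,31.183) → (49.382,43.841) → (64.491,46.632) → (77.149,37.922) → (79.940,22.813) → (71.230,10.155) → (56.121,7.364) (closed)

[5] `<circle>` circle, #008000→score S459 F2331: (71.966,107.201) → (65.936,117.645) → (53.876,117.645) → (47.846,107.201) → (53.876,96.757) → (65.936,96.757) → (71.966,107.201) (closed)

[6] `<path>` open polyline, #ff00ff→cut S774 F538: (88.305,144.782) → (51.670,128.875) → (41.084,123.855) → (34.223,136.449)

[7] `<path>` quadratic bezier, #000000→engrave S349 F4119: (76.919,102.262) → (70.347,79.400) → (57.359,71.475) → (37.954,78.489)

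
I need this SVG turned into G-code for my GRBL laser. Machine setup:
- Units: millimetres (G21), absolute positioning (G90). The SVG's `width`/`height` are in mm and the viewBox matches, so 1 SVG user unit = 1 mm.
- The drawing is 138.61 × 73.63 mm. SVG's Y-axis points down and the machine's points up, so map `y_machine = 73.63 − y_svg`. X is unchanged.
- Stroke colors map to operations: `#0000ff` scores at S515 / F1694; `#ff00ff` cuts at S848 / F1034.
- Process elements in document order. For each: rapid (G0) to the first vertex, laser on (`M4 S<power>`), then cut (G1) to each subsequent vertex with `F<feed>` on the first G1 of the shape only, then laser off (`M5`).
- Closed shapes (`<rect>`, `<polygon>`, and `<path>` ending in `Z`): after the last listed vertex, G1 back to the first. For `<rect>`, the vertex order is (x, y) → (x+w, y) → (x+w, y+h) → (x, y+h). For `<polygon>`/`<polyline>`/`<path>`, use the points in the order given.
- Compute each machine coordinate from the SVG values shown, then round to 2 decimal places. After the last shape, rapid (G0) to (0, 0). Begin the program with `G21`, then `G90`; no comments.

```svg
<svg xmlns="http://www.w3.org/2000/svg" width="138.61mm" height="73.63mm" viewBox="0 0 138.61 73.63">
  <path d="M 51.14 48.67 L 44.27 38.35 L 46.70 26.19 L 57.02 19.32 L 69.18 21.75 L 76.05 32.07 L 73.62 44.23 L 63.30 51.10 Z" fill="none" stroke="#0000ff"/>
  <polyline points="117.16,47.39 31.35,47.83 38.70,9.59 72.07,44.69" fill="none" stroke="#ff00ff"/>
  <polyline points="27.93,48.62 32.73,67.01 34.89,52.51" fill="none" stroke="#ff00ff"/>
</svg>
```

viewBox `0 0 138.61 73.63` with mm width/height → 1 unit = 1 mm. Flip: y_m = 73.63 − y_svg.

**Shape 1** — `<path>` regular polygon, stroke `#0000ff` → score (S515, F1694). Machine vertices: (51.14,24.96) → (44.27,35.28) → (46.70,47.44) → (57.02,54.31) → (69.18,51.88) → (76.05,41.56) → (73.62,29.40) → (63.30,22.53) → (51.14,24.96). Closed: final G1 returns to the first vertex.

**Shape 2** — `<polyline>` open polyline, stroke `#ff00ff` → cut (S848, F1034). Machine vertices: (117.16,26.24) → (31.35,25.80) → (38.70,64.04) → (72.07,28.94). Open path.

**Shape 3** — `<polyline>` open polyline, stroke `#ff00ff` → cut (S848, F1034). Machine vertices: (27.93,25.01) → (32.73,6.62) → (34.89,21.12). Open path.

G21
G90
G0 X51.14 Y24.96
M4 S515
G1 X44.27 Y35.28 F1694
G1 X46.70 Y47.44
G1 X57.02 Y54.31
G1 X69.18 Y51.88
G1 X76.05 Y41.56
G1 X73.62 Y29.40
G1 X63.30 Y22.53
G1 X51.14 Y24.96
M5
G0 X117.16 Y26.24
M4 S848
G1 X31.35 Y25.80 F1034
G1 X38.70 Y64.04
G1 X72.07 Y28.94
M5
G0 X27.93 Y25.01
M4 S848
G1 X32.73 Y6.62 F1034
G1 X34.89 Y21.12
M5
G0 X0.00 Y0.00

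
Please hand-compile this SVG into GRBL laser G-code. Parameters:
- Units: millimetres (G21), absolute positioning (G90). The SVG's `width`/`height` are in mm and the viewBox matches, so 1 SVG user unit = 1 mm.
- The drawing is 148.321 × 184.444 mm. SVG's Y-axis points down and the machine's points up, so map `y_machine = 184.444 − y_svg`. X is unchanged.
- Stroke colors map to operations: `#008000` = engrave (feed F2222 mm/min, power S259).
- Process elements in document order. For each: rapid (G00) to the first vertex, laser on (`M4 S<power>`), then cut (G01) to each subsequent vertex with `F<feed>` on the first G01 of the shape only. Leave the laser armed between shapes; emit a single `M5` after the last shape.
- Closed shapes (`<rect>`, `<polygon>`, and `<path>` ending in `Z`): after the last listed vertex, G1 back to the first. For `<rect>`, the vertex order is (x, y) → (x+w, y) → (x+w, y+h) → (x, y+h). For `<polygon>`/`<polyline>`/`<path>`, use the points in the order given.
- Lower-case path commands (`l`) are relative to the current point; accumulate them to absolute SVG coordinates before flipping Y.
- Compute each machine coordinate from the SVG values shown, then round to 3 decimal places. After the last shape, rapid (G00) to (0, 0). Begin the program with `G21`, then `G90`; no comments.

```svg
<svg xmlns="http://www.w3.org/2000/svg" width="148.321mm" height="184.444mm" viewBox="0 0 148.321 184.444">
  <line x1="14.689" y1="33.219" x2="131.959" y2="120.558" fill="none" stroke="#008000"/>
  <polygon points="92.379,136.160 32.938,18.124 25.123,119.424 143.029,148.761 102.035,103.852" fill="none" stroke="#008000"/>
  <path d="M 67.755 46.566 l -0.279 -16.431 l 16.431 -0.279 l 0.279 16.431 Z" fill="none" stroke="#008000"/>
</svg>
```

G21
G90
G00 X14.689 Y151.225
M4 S259
G01 X131.959 Y63.886 F2222
G00 X92.379 Y48.284
M4 S259
G01 X32.938 Y166.320 F2222
G01 X25.123 Y65.020
G01 X143.029 Y35.683
G01 X102.035 Y80.592
G01 X92.379 Y48.284
G00 X67.755 Y137.878
M4 S259
G01 X67.476 Y154.309 F2222
G01 X83.907 Y154.588
G01 X84.186 Y138.157
G01 X67.755 Y137.878
M5
G00 X0.000 Y0.000

1 u = 1 mm; y_m = 184.444 − y.

[1] `<line>` line segment, #008000→engrave S259 F2222: (14.689,151.225) → (131.959,63.886)

[2] `<polygon>` closed polygon, #008000→engrave S259 F2222: (92.379,48.284) → (32.938,166.320) → (25.123,65.020) → (143.029,35.683) → (102.035,80.592) → (92.379,48.284) (closed)

[3] `<path>` regular polygon, #008000→engrave S259 F2222: (67.755,137.878) → (67.476,154.309) → (83.907,154.588) → (84.186,138.157) → (67.755,137.878) (closed)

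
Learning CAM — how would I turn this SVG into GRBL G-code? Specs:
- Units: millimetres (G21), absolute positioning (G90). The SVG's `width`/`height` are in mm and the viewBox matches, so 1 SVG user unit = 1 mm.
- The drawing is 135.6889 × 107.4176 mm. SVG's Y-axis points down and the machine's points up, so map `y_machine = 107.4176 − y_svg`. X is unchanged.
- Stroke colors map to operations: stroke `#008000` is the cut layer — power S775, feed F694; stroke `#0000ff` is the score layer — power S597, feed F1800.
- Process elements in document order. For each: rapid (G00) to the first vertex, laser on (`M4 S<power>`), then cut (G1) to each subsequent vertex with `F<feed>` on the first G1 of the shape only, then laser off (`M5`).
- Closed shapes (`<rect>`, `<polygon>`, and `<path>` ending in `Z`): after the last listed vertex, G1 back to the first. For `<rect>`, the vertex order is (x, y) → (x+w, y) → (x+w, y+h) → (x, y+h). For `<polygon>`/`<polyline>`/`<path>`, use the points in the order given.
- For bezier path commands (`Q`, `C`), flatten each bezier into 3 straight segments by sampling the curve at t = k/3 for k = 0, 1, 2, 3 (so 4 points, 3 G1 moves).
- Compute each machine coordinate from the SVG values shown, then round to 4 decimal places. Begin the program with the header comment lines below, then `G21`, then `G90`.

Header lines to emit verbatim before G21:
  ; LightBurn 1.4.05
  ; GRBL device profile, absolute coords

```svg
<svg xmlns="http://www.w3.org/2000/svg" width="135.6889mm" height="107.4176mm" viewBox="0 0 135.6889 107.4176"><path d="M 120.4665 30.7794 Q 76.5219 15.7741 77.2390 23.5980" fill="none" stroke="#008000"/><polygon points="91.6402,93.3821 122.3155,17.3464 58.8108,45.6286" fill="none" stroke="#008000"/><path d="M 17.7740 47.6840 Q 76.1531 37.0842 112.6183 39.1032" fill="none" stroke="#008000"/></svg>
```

Since the viewBox matches the mm dimensions, user units are millimetres directly. The only transform is the Y-flip y_m = 107.4176 − y_svg.

Shape 1 is a quadratic bezier drawn with `<path>`. Its stroke #008000 means cut at S775, F694. After flipping Y the toolpath is (120.4665,76.6382) → (96.1325,84.1052) → (81.7233,86.4990) → (77.2390,83.8196).

Shape 2 is a closed polygon drawn with `<polygon>`. Its stroke #008000 means cut at S775, F694. After flipping Y the toolpath is (91.6402,14.0355) → (122.3155,90.0712) → (58.8108,61.7890) → (91.6402,14.0355), returning to the start.

Shape 3 is a quadratic bezier drawn with `<path>`. Its stroke #008000 means cut at S775, F694. After flipping Y the toolpath is (17.7740,59.7336) → (54.2585,65.3980) → (85.8733,68.2583) → (112.6183,68.3144).

; LightBurn 1.4.05
; GRBL device profile, absolute coords
G21
G90
G00 X120.4665 Y76.6382
M4 S775
G1 X96.1325 Y84.1052 F694
G1 X81.7233 Y86.4990
G1 X77.2390 Y83.8196
M5
G00 X91.6402 Y14.0355
M4 S775
G1 X122.3155 Y90.0712 F694
G1 X58.8108 Y61.7890
G1 X91.6402 Y14.0355
M5
G00 X17.7740 Y59.7336
M4 S775
G1 X54.2585 Y65.3980 F694
G1 X85.8733 Y68.2583
G1 X112.6183 Y68.3144
M5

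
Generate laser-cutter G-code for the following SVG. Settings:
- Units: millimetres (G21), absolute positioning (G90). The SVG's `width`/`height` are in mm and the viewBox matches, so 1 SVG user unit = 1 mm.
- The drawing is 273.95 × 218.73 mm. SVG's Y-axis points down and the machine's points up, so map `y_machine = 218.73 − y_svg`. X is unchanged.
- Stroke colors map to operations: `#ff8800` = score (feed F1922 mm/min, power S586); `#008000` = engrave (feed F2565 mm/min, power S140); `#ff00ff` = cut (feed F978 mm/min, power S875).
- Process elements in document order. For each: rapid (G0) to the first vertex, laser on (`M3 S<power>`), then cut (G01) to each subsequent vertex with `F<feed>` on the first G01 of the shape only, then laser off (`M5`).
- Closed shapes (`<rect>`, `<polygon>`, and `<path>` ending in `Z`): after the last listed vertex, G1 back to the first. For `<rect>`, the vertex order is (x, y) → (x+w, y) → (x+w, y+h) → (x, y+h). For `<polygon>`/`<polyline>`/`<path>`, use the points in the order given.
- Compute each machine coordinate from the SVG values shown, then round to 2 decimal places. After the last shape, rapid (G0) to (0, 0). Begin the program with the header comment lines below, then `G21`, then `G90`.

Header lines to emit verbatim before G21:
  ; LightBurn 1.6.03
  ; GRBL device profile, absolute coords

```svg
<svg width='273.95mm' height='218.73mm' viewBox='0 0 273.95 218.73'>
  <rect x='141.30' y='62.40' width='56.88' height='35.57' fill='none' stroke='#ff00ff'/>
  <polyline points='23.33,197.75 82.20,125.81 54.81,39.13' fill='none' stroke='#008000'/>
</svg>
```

; LightBurn 1.6.03
; GRBL device profile, absolute coords
G21
G90
G0 X141.30 Y156.33
M3 S875
G01 X198.18 Y156.33 F978
G01 X198.18 Y120.76
G01 X141.30 Y120.76
G01 X141.30 Y156.33
M5
G0 X23.33 Y20.98
M3 S140
G01 X82.20 Y92.92 F2565
G01 X54.81 Y179.60
M5
G0 X0.00 Y0.00

1 u = 1 mm; y_m = 218.73 − y.

[1] `<rect>` rectangle, #ff00ff→cut S875 F978: (141.30,156.33) → (198.18,156.33) → (198.18,120.76) → (141.30,120.76) → (141.30,156.33) (closed)

[2] `<polyline>` open polyline, #008000→engrave S140 F2565: (23.33,20.98) → (82.20,92.92) → (54.81,179.60)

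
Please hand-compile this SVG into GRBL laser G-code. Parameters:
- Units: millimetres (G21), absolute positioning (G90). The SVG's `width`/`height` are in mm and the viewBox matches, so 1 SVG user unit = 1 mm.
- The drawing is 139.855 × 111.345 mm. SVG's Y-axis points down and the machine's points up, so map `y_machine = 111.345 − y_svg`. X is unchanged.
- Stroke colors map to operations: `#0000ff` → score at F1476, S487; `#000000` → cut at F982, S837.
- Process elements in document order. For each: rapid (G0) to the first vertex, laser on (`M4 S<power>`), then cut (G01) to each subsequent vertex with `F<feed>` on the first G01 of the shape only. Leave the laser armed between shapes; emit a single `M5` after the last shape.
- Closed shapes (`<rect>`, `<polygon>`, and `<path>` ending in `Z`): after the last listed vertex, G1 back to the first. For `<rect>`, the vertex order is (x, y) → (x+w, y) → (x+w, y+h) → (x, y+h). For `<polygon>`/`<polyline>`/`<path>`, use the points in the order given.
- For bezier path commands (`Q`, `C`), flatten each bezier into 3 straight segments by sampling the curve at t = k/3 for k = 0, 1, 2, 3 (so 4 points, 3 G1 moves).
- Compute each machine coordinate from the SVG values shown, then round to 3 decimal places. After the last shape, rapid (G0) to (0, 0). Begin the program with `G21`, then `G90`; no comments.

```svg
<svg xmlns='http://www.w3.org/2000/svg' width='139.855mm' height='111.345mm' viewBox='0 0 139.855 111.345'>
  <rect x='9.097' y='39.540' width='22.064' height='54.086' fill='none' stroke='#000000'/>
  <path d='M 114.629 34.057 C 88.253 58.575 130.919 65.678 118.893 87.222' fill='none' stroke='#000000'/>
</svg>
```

viewBox `0 0 139.855 111.345` with mm width/height → 1 unit = 1 mm. Flip: y_m = 111.345 − y_svg.

**Shape 1** — `<rect>` rectangle, stroke `#000000` → cut (S837, F982). Machine vertices: (9.097,71.805) → (31.161,71.805) → (31.161,17.719) → (9.097,17.719) → (9.097,71.805). Closed: final G1 returns to the first vertex.

**Shape 2** — `<path>` cubic bezier, stroke `#000000` → cut (S837, F982). Control points (SVG): P0=(114.629,34.057), P1=(88.253,58.575), P2=(130.919,65.678), P3=(118.893,87.222); sampled at t=k/3. Machine vertices: (114.629,77.288) → (106.684,57.395) → (117.271,42.033) → (118.893,24.123). Open path.

G21
G90
G0 X9.097 Y71.805
M4 S837
G01 X31.161 Y71.805 F982
G01 X31.161 Y17.719
G01 X9.097 Y17.719
G01 X9.097 Y71.805
G0 X114.629 Y77.288
M4 S837
G01 X106.684 Y57.395 F982
G01 X117.271 Y42.033
G01 X118.893 Y24.123
M5
G0 X0.000 Y0.000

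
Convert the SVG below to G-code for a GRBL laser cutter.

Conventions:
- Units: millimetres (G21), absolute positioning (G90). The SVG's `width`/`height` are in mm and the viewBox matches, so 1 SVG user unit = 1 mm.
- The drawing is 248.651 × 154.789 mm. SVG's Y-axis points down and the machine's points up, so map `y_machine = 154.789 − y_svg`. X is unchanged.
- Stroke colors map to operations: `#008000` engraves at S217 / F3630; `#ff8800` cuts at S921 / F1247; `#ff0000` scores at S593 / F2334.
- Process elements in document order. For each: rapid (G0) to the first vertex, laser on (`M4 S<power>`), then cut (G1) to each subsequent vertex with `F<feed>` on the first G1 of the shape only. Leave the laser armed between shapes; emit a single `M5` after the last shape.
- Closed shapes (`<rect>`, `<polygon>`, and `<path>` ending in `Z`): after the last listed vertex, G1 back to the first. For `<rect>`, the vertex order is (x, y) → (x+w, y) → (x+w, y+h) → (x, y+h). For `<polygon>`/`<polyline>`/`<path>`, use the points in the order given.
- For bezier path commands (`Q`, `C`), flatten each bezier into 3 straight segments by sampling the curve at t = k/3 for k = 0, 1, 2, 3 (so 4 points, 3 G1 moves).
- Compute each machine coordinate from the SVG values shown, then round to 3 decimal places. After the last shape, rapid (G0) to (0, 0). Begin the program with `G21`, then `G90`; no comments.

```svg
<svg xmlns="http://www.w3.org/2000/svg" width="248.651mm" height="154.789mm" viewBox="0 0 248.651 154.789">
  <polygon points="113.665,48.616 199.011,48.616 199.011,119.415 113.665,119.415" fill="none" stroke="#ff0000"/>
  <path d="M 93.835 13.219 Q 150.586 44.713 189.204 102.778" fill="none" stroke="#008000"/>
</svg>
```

G21
G90
G0 X113.665 Y106.173
M4 S593
G1 X199.011 Y106.173 F2334
G1 X199.011 Y35.374
G1 X113.665 Y35.374
G1 X113.665 Y106.173
G0 X93.835 Y141.570
M4 S217
G1 X129.654 Y117.622 F3630
G1 X161.444 Y87.769
G1 X189.204 Y52.011
M5
G0 X0.000 Y0.000

Since the viewBox matches the mm dimensions, user units are millimetres directly. The only transform is the Y-flip y_m = 154.789 − y_svg.

Shape 1 is a rectangle drawn with `<polygon>`. Its stroke #ff0000 means score at S593, F2334. After flipping Y the toolpath is (113.665,106.173) → (199.011,106.173) → (199.011,35.374) → (113.665,35.374) → (113.665,106.173), returning to the start.

Shape 2 is a quadratic bezier drawn with `<path>`. Its stroke #008000 means engrave at S217, F3630. After flipping Y the toolpath is (93.835,141.570) → (129.654,117.622) → (161.444,87.769) → (189.204,52.011).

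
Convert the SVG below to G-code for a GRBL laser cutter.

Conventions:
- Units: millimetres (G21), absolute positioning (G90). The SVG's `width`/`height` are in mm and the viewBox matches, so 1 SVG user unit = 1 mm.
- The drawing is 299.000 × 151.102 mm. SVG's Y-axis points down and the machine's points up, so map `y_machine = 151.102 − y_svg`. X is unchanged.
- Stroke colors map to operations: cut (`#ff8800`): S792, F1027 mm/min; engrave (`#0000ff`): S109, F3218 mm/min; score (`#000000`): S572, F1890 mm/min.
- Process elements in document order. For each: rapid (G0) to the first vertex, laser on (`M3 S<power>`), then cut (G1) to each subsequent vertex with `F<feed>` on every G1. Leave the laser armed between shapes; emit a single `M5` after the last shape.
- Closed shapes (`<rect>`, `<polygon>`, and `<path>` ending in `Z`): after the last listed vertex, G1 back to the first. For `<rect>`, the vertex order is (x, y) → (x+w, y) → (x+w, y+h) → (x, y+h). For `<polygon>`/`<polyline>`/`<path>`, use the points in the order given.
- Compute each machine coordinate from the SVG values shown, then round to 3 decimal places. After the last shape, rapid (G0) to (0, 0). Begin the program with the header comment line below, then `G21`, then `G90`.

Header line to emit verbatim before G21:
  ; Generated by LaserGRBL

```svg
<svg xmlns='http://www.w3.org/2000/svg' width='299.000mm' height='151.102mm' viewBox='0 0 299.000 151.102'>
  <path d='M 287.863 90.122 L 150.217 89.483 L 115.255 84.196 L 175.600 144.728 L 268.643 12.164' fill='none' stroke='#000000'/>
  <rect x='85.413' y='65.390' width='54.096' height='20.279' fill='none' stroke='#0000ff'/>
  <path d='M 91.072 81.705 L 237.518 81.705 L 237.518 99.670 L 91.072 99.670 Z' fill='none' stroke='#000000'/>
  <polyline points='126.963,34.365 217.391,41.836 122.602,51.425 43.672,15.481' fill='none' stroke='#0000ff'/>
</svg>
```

1 u = 1 mm; y_m = 151.102 − y.

[1] `<path>` open polyline, #000000→score S572 F1890: (287.863,60.980) → (150.217,61.619) → (115.255,66.906) → (175.600,6.374) → (268.643,138.938)

[2] `<rect>` rectangle, #0000ff→engrave S109 F3218: (85.413,85.712) → (139.509,85.712) → (139.509,65.433) → (85.413,65.433) → (85.413,85.712) (closed)

[3] `<path>` rectangle, #000000→score S572 F1890: (91.072,69.397) → (237.518,69.397) → (237.518,51.432) → (91.072,51.432) → (91.072,69.397) (closed)

[4] `<polyline>` open polyline, #0000ff→engrave S109 F3218: (126.963,116.737) → (217.391,109.266) → (122.602,99.677) → (43.672,135.621)

; Generated by LaserGRBL
G21
G90
G0 X287.863 Y60.980
M3 S572
G1 X150.217 Y61.619 F1890
G1 X115.255 Y66.906 F1890
G1 X175.600 Y6.374 F1890
G1 X268.643 Y138.938 F1890
G0 X85.413 Y85.712
M3 S109
G1 X139.509 Y85.712 F3218
G1 X139.509 Y65.433 F3218
G1 X85.413 Y65.433 F3218
G1 X85.413 Y85.712 F3218
G0 X91.072 Y69.397
M3 S572
G1 X237.518 Y69.397 F1890
G1 X237.518 Y51.432 F1890
G1 X91.072 Y51.432 F1890
G1 X91.072 Y69.397 F1890
G0 X126.963 Y116.737
M3 S109
G1 X217.391 Y109.266 F3218
G1 X122.602 Y99.677 F3218
G1 X43.672 Y135.621 F3218
M5
G0 X0.000 Y0.000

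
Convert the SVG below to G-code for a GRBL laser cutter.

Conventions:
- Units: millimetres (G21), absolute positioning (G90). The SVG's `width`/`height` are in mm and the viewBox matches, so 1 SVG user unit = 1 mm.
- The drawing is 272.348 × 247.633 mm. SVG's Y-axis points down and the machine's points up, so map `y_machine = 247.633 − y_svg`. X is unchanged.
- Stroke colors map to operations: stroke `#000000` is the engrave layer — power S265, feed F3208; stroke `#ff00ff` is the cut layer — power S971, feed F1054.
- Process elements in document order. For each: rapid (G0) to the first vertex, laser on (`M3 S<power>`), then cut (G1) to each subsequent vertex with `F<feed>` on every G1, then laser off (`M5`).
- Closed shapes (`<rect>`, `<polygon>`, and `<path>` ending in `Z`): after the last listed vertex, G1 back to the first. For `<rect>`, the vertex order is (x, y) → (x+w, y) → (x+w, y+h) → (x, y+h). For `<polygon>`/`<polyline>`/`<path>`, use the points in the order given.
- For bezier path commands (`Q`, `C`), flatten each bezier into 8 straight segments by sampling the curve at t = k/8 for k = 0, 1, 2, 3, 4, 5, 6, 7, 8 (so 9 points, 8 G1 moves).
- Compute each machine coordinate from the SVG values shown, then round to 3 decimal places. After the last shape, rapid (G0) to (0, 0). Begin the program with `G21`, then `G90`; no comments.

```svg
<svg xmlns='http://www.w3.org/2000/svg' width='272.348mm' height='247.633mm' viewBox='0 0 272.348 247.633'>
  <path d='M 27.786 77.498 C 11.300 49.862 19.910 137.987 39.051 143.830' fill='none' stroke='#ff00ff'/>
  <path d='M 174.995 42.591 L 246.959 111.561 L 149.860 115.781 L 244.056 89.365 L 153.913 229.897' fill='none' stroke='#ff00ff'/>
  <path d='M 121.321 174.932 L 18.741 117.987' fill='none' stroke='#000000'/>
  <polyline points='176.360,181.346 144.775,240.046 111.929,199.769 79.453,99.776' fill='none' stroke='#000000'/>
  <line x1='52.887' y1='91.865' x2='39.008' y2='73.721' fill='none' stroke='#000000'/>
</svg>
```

G21
G90
G0 X27.786 Y170.135
M3 S971
G1 X22.752 Y175.459 F1054
G1 X19.899 Y172.251 F1054
G1 X19.059 Y162.833 F1054
G1 X20.058 Y149.524 F1054
G1 X22.728 Y134.645 F1054
G1 X26.897 Y120.519 F1054
G1 X32.395 Y109.464 F1054
G1 X39.051 Y103.803 F1054
M5
G0 X174.995 Y205.042
M3 S971
G1 X246.959 Y136.072 F1054
G1 X149.860 Y131.852 F1054
G1 X244.056 Y158.268 F1054
G1 X153.913 Y17.736 F1054
M5
G0 X121.321 Y72.701
M3 S265
G1 X18.741 Y129.646 F3208
M5
G0 X176.360 Y66.287
M3 S265
G1 X144.775 Y7.587 F3208
G1 X111.929 Y47.864 F3208
G1 X79.453 Y147.857 F3208
M5
G0 X52.887 Y155.768
M3 S265
G1 X39.008 Y173.912 F3208
M5
G0 X0.000 Y0.000

Since the viewBox matches the mm dimensions, user units are millimetres directly. The only transform is the Y-flip y_m = 247.633 − y_svg.

Shape 1 is a cubic bezier drawn with `<path>`. Its stroke #ff00ff means cut at S971, F1054. After flipping Y the toolpath is (27.786,170.135) → (22.752,175.459) → (19.899,172.251) → (19.059,162.833) → (20.058,149.524) → (22.728,134.645) → (26.897,120.519) → (32.395,109.464) → (39.051,103.803).

Shape 2 is a open polyline drawn with `<path>`. Its stroke #ff00ff means cut at S971, F1054. After flipping Y the toolpath is (174.995,205.042) → (246.959,136.072) → (149.860,131.852) → (244.056,158.268) → (153.913,17.736).

Shape 3 is a line segment drawn with `<path>`. Its stroke #000000 means engrave at S265, F3208. After flipping Y the toolpath is (121.321,72.701) → (18.741,129.646).

Shape 4 is a open polyline drawn with `<polyline>`. Its stroke #000000 means engrave at S265, F3208. After flipping Y the toolpath is (176.360,66.287) → (144.775,7.587) → (111.929,47.864) → (79.453,147.857).

Shape 5 is a line segment drawn with `<line>`. Its stroke #000000 means engrave at S265, F3208. After flipping Y the toolpath is (52.887,155.768) → (39.008,173.912).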